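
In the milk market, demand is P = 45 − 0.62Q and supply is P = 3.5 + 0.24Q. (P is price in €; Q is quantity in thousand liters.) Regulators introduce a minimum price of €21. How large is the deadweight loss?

€39.19 thousand

Competitive equilibrium: 45 − 0.62Q = 3.5 + 0.24Q → Q* = 48.2558, P* = 15.0814.
At the floor P = 21, quantity demanded = (45 − 21)/0.62 = 38.7097.
Sellers' marginal cost at Q' = 38.7097: 3.5 + 0.24·38.7097 = 12.7903.
ΔQ = 48.2558 − 38.7097 = 9.5461; wedge = 21 − 12.7903 = 8.2097.
The triangle = ½ × 9.5461 × 8.2097 = €39.19 thousand.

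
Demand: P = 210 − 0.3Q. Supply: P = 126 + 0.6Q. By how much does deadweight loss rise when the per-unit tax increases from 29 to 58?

1401.67

Competitive equilibrium: 210 − 0.3Q = 126 + 0.6Q → Q* = 93.3333, P* = 182.
For a per-unit tax t: ΔQ = t/0.9, so DWL = ½·t·(t/0.9) = t²/1.8.
At t = 29: DWL = 467.222. At t = 58: DWL = 1868.889.
Increase = 1868.889 − 467.222 = 1401.67.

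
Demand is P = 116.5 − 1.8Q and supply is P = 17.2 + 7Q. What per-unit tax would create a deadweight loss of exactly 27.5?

Competitive equilibrium: 116.5 − 1.8Q = 17.2 + 7Q → Q* = 11.2841, P* = 96.1886.
A tax t gives ΔQ = t/8.8 and wedge t, so DWL = t²/17.6.
t²/17.6 = 27.5 → t² = 484 → t = 22.

22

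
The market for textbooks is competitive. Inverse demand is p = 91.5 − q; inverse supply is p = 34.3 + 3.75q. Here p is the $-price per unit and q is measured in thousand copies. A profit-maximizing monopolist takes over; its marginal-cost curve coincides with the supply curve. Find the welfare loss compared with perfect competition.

Competitive equilibrium: 91.5 − q = 34.3 + 3.75q → q* = 12.0421, p* = 79.4579.
Marginal revenue: MR = 91.5 − 2q. Set MR = MC: 91.5 − 2q = 34.3 + 3.75q → q_m = 9.9478.
Price p_m = 91.5 − 1·9.9478 = 81.5522; MC(q_m) = 34.3 + 3.75·9.9478 = 71.6043.
Competitive q* = 12.0421, so Δq = 2.0943; wedge = 81.5522 − 71.6043 = 9.9479.
Welfare loss = ½ × 2.0943 × 9.9479 = $10.42 thousand.

$10.42 thousand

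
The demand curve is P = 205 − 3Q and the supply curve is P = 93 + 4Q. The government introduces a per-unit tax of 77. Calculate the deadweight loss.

Competitive equilibrium: 205 − 3Q = 93 + 4Q → Q* = 16, P* = 157.
With the tax, the buyer price exceeds the seller price by 77: (205 − 3Q) − (93 + 4Q) = 77 → Q' = 5.
ΔQ = 16 − 5 = 11; the wedge equals the tax, 77.
Deadweight loss = ½ × 11 × 77 = 423.50.

423.50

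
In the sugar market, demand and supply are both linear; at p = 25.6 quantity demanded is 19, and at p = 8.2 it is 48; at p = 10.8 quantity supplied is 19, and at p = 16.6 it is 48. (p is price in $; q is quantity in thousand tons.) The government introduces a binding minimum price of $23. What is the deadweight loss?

Demand slope = (8.2 − 25.6)/(48 − 19) = −0.6, so p = 37 − 0.6q.
Supply slope = (16.6 − 10.8)/(48 − 19) = 0.2, so p = 7 + 0.2q.
Competitive equilibrium: 37 − 0.6q = 7 + 0.2q → q* = 37.5, p* = 14.5.
At the floor p = 23, quantity demanded = (37 − 23)/0.6 = 23.3333.
Sellers' marginal cost at q' = 23.3333: 7 + 0.2·23.3333 = 11.6667.
Δq = 37.5 − 23.3333 = 14.1667; wedge = 23 − 11.6667 = 11.3333.
DWL = ½ × 14.1667 × 11.3333 = $80.28 thousand.

$80.28 thousand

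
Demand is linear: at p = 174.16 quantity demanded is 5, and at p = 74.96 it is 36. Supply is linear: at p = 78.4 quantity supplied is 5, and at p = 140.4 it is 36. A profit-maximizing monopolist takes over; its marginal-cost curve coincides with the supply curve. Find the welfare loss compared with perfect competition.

206.88

Demand slope = (74.96 − 174.16)/(36 − 5) = −3.2, so p = 190.16 − 3.2q.
Supply slope = (140.4 − 78.4)/(36 − 5) = 2, so p = 68.4 + 2q.
Competitive equilibrium: 190.16 − 3.2q = 68.4 + 2q → q* = 23.4154, p* = 115.2308.
Marginal revenue: MR = 190.16 − 6.4q. Set MR = MC: 190.16 − 6.4q = 68.4 + 2q → q_m = 14.4952.
Price p_m = 190.16 − 3.2·14.4952 = 143.7754; MC(q_m) = 68.4 + 2·14.4952 = 97.3904.
Competitive q* = 23.4154, so Δq = 8.9202; wedge = 143.7754 − 97.3904 = 46.385.
The triangle = ½ × 8.9202 × 46.385 = 206.88.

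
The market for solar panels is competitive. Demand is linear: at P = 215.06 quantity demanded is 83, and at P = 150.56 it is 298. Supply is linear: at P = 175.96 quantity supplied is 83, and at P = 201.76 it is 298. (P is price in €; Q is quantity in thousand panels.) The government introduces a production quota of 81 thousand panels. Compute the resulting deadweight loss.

€1899.05 thousand

Demand slope = (150.56 − 215.06)/(298 − 83) = −0.3, so P = 239.96 − 0.3Q.
Supply slope = (201.76 − 175.96)/(298 − 83) = 0.12, so P = 166 + 0.12Q.
Competitive equilibrium: 239.96 − 0.3Q = 166 + 0.12Q → Q* = 176.0952, P* = 187.1314.
At Q = 81: demand price = 239.96 − 0.3·81 = 215.66; supply price = 166 + 0.12·81 = 175.72.
ΔQ = 176.0952 − 81 = 95.0952; wedge = 215.66 − 175.72 = 39.94.
Welfare loss = ½ × 95.0952 × 39.94 = €1899.05 thousand.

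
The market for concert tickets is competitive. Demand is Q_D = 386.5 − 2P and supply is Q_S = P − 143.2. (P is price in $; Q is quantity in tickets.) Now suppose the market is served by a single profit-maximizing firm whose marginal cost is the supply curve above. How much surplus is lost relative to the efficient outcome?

$52.19

In inverse form: demand P = 193.25 − 0.5Q, supply P = 143.2 + Q.
Competitive equilibrium: 193.25 − 0.5Q = 143.2 + Q → Q* = 33.3667, P* = 176.5667.
Marginal revenue: MR = 193.25 − Q. Set MR = MC: 193.25 − Q = 143.2 + Q → Q_m = 25.025.
Price P_m = 193.25 − 0.5·25.025 = 180.7375; MC(Q_m) = 143.2 + 1·25.025 = 168.225.
Competitive Q* = 33.3667, so ΔQ = 8.3417; wedge = 180.7375 − 168.225 = 12.5125.
Welfare loss = ½ × 8.3417 × 12.5125 = $52.19.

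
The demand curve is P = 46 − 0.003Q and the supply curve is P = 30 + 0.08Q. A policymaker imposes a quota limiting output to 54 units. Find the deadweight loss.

Competitive equilibrium: 46 − 0.003Q = 30 + 0.08Q → Q* = 192.7711, P* = 45.4217.
At Q = 54: demand price = 46 − 0.003·54 = 45.838; supply price = 30 + 0.08·54 = 34.32.
ΔQ = 192.7711 − 54 = 138.7711; wedge = 45.838 − 34.32 = 11.518.
Welfare loss = ½ × 138.7711 × 11.518 = 799.18.

799.18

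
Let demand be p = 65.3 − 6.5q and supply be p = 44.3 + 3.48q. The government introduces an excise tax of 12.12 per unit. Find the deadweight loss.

7.36

Competitive equilibrium: 65.3 − 6.5q = 44.3 + 3.48q → q* = 2.1042, p* = 51.6226.
With the tax, the buyer price exceeds the seller price by 12.12: (65.3 − 6.5q) − (44.3 + 3.48q) = 12.12 → q' = 0.8898.
Δq = 2.1042 − 0.8898 = 1.2144; the wedge equals the tax, 12.12.
Welfare loss = ½ × 1.2144 × 12.12 = 7.36.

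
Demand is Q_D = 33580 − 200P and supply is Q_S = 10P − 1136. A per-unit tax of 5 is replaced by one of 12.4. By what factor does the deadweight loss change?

6.1504

In inverse form: demand P = 167.9 − 0.005Q, supply P = 113.6 + 0.1Q.
Competitive equilibrium: 167.9 − 0.005Q = 113.6 + 0.1Q → Q* = 517.1429, P* = 165.3143.
For a per-unit tax t: ΔQ = t/0.105, so DWL = ½·t·(t/0.105) = t²/0.21.
At t = 5: DWL = 119.048. At t = 12.4: DWL = 732.190.
Ratio = (12.4/5)² = 6.1504.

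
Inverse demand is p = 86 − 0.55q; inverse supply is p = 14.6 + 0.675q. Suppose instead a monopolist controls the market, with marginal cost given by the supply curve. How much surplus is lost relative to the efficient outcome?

Competitive equilibrium: 86 − 0.55q = 14.6 + 0.675q → q* = 58.2857, p* = 53.9429.
Marginal revenue: MR = 86 − 1.1q. Set MR = MC: 86 − 1.1q = 14.6 + 0.675q → q_m = 40.2254.
Price p_m = 86 − 0.55·40.2254 = 63.876; MC(q_m) = 14.6 + 0.675·40.2254 = 41.7521.
Competitive q* = 58.2857, so Δq = 18.0603; wedge = 63.876 − 41.7521 = 22.1239.
The triangle = ½ × 18.0603 × 22.1239 = 199.78.

199.78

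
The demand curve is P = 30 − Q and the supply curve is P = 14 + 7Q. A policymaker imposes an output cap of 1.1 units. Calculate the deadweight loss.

3.24

Competitive equilibrium: 30 − Q = 14 + 7Q → Q* = 2, P* = 28.
At Q = 1.1: demand price = 30 − 1·1.1 = 28.9; supply price = 14 + 7·1.1 = 21.7.
ΔQ = 2 − 1.1 = 0.9; wedge = 28.9 − 21.7 = 7.2.
The triangle = ½ × 0.9 × 7.2 = 3.24.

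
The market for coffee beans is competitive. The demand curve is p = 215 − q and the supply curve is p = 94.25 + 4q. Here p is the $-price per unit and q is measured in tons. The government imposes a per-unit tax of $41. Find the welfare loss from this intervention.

Competitive equilibrium: 215 − q = 94.25 + 4q → q* = 24.15, p* = 190.85.
With the tax, the buyer price exceeds the seller price by 41: (215 − q) − (94.25 + 4q) = 41 → q' = 15.95.
Δq = 24.15 − 15.95 = 8.2; the wedge equals the tax, 41.
Deadweight loss = ½ × 8.2 × 41 = $168.10.

$168.10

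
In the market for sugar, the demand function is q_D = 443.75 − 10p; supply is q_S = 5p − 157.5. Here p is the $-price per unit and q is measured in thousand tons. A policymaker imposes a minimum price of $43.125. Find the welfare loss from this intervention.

$138.78 thousand

In inverse form: demand p = 44.375 − 0.1q, supply p = 31.5 + 0.2q.
Competitive equilibrium: 44.375 − 0.1q = 31.5 + 0.2q → q* = 42.9167, p* = 40.0833.
At the floor p = 43.125, quantity demanded = (44.375 − 43.125)/0.1 = 12.5.
Sellers' marginal cost at q' = 12.5: 31.5 + 0.2·12.5 = 34.
Δq = 42.9167 − 12.5 = 30.4167; wedge = 43.125 − 34 = 9.125.
DWL = ½ × 30.4167 × 9.125 = $138.78 thousand.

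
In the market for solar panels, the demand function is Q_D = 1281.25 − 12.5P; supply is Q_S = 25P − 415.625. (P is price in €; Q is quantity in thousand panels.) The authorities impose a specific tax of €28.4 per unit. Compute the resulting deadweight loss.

€3360.67 thousand

In inverse form: demand P = 102.5 − 0.08Q, supply P = 16.625 + 0.04Q.
Competitive equilibrium: 102.5 − 0.08Q = 16.625 + 0.04Q → Q* = 715.625, P* = 45.25.
With the tax, the buyer price exceeds the seller price by 28.4: (102.5 − 0.08Q) − (16.625 + 0.04Q) = 28.4 → Q' = 478.9583.
ΔQ = 715.625 − 478.9583 = 236.6667; the wedge equals the tax, 28.4.
Deadweight loss = ½ × 236.6667 × 28.4 = €3360.67 thousand.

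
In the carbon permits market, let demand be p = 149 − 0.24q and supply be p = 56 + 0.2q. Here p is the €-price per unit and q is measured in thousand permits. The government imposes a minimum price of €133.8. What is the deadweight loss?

Competitive equilibrium: 149 − 0.24q = 56 + 0.2q → q* = 211.3636, p* = 98.2727.
At the floor p = 133.8, quantity demanded = (149 − 133.8)/0.24 = 63.3333.
Sellers' marginal cost at q' = 63.3333: 56 + 0.2·63.3333 = 68.6667.
Δq = 211.3636 − 63.3333 = 148.0303; wedge = 133.8 − 68.6667 = 65.1333.
Welfare loss = ½ × 148.0303 × 65.1333 = €4820.85 thousand.

€4820.85 thousand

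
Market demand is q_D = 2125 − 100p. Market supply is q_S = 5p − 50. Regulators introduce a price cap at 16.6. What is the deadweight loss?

44.43

In inverse form: demand p = 21.25 − 0.01q, supply p = 10 + 0.2q.
Competitive equilibrium: 21.25 − 0.01q = 10 + 0.2q → q* = 53.5714, p* = 20.7143.
At the ceiling p = 16.6, quantity supplied = (16.6 − 10)/0.2 = 33.
Willingness to pay at q' = 33: 21.25 − 0.01·33 = 20.92.
Δq = 53.5714 − 33 = 20.5714; wedge = 20.92 − 16.6 = 4.32.
DWL = ½ × 20.5714 × 4.32 = 44.43.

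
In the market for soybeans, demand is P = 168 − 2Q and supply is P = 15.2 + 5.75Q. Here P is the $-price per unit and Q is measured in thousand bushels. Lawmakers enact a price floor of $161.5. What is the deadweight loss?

Competitive equilibrium: 168 − 2Q = 15.2 + 5.75Q → Q* = 19.7161, P* = 128.5677.
At the floor P = 161.5, quantity demanded = (168 − 161.5)/2 = 3.25.
Sellers' marginal cost at Q' = 3.25: 15.2 + 5.75·3.25 = 33.8875.
ΔQ = 19.7161 − 3.25 = 16.4661; wedge = 161.5 − 33.8875 = 127.6125.
DWL = ½ × 16.4661 × 127.6125 = $1050.64 thousand.

$1050.64 thousand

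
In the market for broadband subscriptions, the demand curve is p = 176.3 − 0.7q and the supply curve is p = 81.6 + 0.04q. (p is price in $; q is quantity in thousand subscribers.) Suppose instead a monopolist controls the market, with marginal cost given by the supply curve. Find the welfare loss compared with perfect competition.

Competitive equilibrium: 176.3 − 0.7q = 81.6 + 0.04q → q* = 127.973, p* = 86.7189.
Marginal revenue: MR = 176.3 − 1.4q. Set MR = MC: 176.3 − 1.4q = 81.6 + 0.04q → q_m = 65.7639.
Price p_m = 176.3 − 0.7·65.7639 = 130.2653; MC(q_m) = 81.6 + 0.04·65.7639 = 84.2306.
Competitive q* = 127.973, so Δq = 62.2091; wedge = 130.2653 − 84.2306 = 46.0347.
The triangle = ½ × 62.2091 × 46.0347 = $1431.89 thousand.

$1431.89 thousand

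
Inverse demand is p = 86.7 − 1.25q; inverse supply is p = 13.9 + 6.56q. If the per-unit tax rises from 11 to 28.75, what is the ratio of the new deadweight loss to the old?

6.831

Competitive equilibrium: 86.7 − 1.25q = 13.9 + 6.56q → q* = 9.3214, p* = 75.0483.
For a per-unit tax t: Δq = t/7.81, so DWL = ½·t·(t/7.81) = t²/15.62.
At t = 11: DWL = 7.746. At t = 28.75: DWL = 52.917.
Ratio = (28.75/11)² = 6.831.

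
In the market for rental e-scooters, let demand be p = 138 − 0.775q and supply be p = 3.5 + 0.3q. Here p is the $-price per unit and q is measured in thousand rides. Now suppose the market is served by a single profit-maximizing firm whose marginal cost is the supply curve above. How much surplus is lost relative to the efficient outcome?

$1476.61 thousand

Competitive equilibrium: 138 − 0.775q = 3.5 + 0.3q → q* = 125.1163, p* = 41.0349.
Marginal revenue: MR = 138 − 1.55q. Set MR = MC: 138 − 1.55q = 3.5 + 0.3q → q_m = 72.7027.
Price p_m = 138 − 0.775·72.7027 = 81.6554; MC(q_m) = 3.5 + 0.3·72.7027 = 25.3108.
Competitive q* = 125.1163, so Δq = 52.4136; wedge = 81.6554 − 25.3108 = 56.3446.
Deadweight loss = ½ × 52.4136 × 56.3446 = $1476.61 thousand.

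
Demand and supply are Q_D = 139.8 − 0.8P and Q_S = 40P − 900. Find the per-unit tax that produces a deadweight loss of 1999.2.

In inverse form: demand P = 174.75 − 1.25Q, supply P = 22.5 + 0.025Q.
Competitive equilibrium: 174.75 − 1.25Q = 22.5 + 0.025Q → Q* = 119.4118, P* = 25.4853.
A tax t gives ΔQ = t/1.275 and wedge t, so DWL = t²/2.55.
t²/2.55 = 1999.2 → t² = 5097.96 → t = 71.4.

71.4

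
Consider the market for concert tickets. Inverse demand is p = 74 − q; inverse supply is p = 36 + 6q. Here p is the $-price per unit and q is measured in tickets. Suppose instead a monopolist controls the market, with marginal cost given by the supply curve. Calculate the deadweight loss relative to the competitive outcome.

Competitive equilibrium: 74 − q = 36 + 6q → q* = 5.4286, p* = 68.5714.
Marginal revenue: MR = 74 − 2q. Set MR = MC: 74 − 2q = 36 + 6q → q_m = 4.75.
Price p_m = 74 − 1·4.75 = 69.25; MC(q_m) = 36 + 6·4.75 = 64.5.
Competitive q* = 5.4286, so Δq = 0.6786; wedge = 69.25 − 64.5 = 4.75.
Welfare loss = ½ × 0.6786 × 4.75 = $1.61.

$1.61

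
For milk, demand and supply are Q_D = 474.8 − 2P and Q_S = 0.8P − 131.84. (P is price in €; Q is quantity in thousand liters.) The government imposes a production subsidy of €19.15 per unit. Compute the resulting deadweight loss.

In inverse form: demand P = 237.4 − 0.5Q, supply P = 164.8 + 1.25Q.
Competitive equilibrium: 237.4 − 0.5Q = 164.8 + 1.25Q → Q* = 41.4857, P* = 216.6571.
The subsidy lowers effective supply by 19.15: P = 145.65 + 1.25Q.
New quantity: 237.4 − 0.5Q = 145.65 + 1.25Q → Q' = 52.4286.
Overproduction ΔQ = 52.4286 − 41.4857 = 10.9429; wedge = subsidy = 19.15.
DWL = ½ × 10.9429 × 19.15 = €104.78 thousand.

€104.78 thousand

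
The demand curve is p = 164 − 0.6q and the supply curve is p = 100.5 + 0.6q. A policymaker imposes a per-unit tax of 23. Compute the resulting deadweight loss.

220.42

Competitive equilibrium: 164 − 0.6q = 100.5 + 0.6q → q* = 52.9167, p* = 132.25.
With the tax, the buyer price exceeds the seller price by 23: (164 − 0.6q) − (100.5 + 0.6q) = 23 → q' = 33.75.
Δq = 52.9167 − 33.75 = 19.1667; the wedge equals the tax, 23.
Welfare loss = ½ × 19.1667 × 23 = 220.42.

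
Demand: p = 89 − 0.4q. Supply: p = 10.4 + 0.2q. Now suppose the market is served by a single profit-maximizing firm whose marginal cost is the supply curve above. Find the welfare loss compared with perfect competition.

823.728

Competitive equilibrium: 89 − 0.4q = 10.4 + 0.2q → q* = 131, p* = 36.6.
Marginal revenue: MR = 89 − 0.8q. Set MR = MC: 89 − 0.8q = 10.4 + 0.2q → q_m = 78.6.
Price p_m = 89 − 0.4·78.6 = 57.56; MC(q_m) = 10.4 + 0.2·78.6 = 26.12.
Competitive q* = 131, so Δq = 52.4; wedge = 57.56 − 26.12 = 31.44.
Deadweight loss = ½ × 52.4 × 31.44 = 823.728.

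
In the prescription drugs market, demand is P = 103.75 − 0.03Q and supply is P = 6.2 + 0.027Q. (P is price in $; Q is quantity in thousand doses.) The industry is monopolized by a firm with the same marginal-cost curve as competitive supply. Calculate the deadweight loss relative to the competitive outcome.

$9925.53 thousand

Competitive equilibrium: 103.75 − 0.03Q = 6.2 + 0.027Q → Q* = 1711.40351, P* = 52.40789.
Marginal revenue: MR = 103.75 − 0.06Q. Set MR = MC: 103.75 − 0.06Q = 6.2 + 0.027Q → Q_m = 1121.26437.
Price P_m = 103.75 − 0.03·1121.26437 = 70.11207; MC(Q_m) = 6.2 + 0.027·1121.26437 = 36.47414.
Competitive Q* = 1711.40351, so ΔQ = 590.13914; wedge = 70.11207 − 36.47414 = 33.63793.
Welfare loss = ½ × 590.13914 × 33.63793 = $9925.53 thousand.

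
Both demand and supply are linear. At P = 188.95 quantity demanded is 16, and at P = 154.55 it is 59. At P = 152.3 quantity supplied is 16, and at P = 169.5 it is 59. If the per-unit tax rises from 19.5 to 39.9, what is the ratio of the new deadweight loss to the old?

4.187

Demand slope = (154.55 − 188.95)/(59 − 16) = −0.8, so P = 201.75 − 0.8Q.
Supply slope = (169.5 − 152.3)/(59 − 16) = 0.4, so P = 145.9 + 0.4Q.
Competitive equilibrium: 201.75 − 0.8Q = 145.9 + 0.4Q → Q* = 46.5417, P* = 164.5167.
For a per-unit tax t: ΔQ = t/1.2, so DWL = ½·t·(t/1.2) = t²/2.4.
At t = 19.5: DWL = 158.4375. At t = 39.9: DWL = 663.3375.
Ratio = (39.9/19.5)² = 4.187.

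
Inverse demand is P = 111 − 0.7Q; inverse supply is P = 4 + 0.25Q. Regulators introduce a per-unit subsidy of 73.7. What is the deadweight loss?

2858.78

Competitive equilibrium: 111 − 0.7Q = 4 + 0.25Q → Q* = 112.6316, P* = 32.1579.
The subsidy lowers effective supply by 73.7: P = 0.25Q − 69.7.
New quantity: 111 − 0.7Q = 0.25Q − 69.7 → Q' = 190.2105.
Overproduction ΔQ = 190.2105 − 112.6316 = 77.5789; wedge = subsidy = 73.7.
Welfare loss = ½ × 77.5789 × 73.7 = 2858.78.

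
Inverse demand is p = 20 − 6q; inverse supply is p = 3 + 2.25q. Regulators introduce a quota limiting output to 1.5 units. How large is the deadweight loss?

Competitive equilibrium: 20 − 6q = 3 + 2.25q → q* = 2.0606, p* = 7.6364.
At q = 1.5: demand price = 20 − 6·1.5 = 11; supply price = 3 + 2.25·1.5 = 6.375.
Δq = 2.0606 − 1.5 = 0.5606; wedge = 11 − 6.375 = 4.625.
DWL = ½ × 0.5606 × 4.625 = 1.30.

1.30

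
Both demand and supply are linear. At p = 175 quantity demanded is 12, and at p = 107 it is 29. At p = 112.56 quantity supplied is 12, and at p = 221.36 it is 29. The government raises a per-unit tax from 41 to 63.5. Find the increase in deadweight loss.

Demand slope = (107 − 175)/(29 − 12) = −4, so p = 223 − 4q.
Supply slope = (221.36 − 112.56)/(29 − 12) = 6.4, so p = 35.76 + 6.4q.
Competitive equilibrium: 223 − 4q = 35.76 + 6.4q → q* = 18.0038, p* = 150.9846.
For a per-unit tax t: Δq = t/10.4, so DWL = ½·t·(t/10.4) = t²/20.8.
At t = 41: DWL = 80.817. At t = 63.5: DWL = 193.858.
Increase = 193.858 − 80.817 = 113.04.

113.04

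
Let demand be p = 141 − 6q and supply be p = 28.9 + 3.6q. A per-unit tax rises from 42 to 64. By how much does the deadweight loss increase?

Competitive equilibrium: 141 − 6q = 28.9 + 3.6q → q* = 11.6771, p* = 70.9375.
For a per-unit tax t: Δq = t/9.6, so DWL = ½·t·(t/9.6) = t²/19.2.
At t = 42: DWL = 91.875. At t = 64: DWL = 213.333.
Increase = 213.333 − 91.875 = 121.46.

121.46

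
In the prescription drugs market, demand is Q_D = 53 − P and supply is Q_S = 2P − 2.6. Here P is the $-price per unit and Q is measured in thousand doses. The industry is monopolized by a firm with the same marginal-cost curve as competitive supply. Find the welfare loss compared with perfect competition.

In inverse form: demand P = 53 − Q, supply P = 1.3 + 0.5Q.
Competitive equilibrium: 53 − Q = 1.3 + 0.5Q → Q* = 34.4667, P* = 18.5333.
Marginal revenue: MR = 53 − 2Q. Set MR = MC: 53 − 2Q = 1.3 + 0.5Q → Q_m = 20.68.
Price P_m = 53 − 1·20.68 = 32.32; MC(Q_m) = 1.3 + 0.5·20.68 = 11.64.
Competitive Q* = 34.4667, so ΔQ = 13.7867; wedge = 32.32 − 11.64 = 20.68.
The triangle = ½ × 13.7867 × 20.68 = $142.55 thousand.

$142.55 thousand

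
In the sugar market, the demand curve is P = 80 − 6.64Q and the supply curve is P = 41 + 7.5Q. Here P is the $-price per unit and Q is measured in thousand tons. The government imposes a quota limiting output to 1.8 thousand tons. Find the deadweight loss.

$6.49 thousand

Competitive equilibrium: 80 − 6.64Q = 41 + 7.5Q → Q* = 2.7581, P* = 61.686.
At Q = 1.8: demand price = 80 − 6.64·1.8 = 68.048; supply price = 41 + 7.5·1.8 = 54.5.
ΔQ = 2.7581 − 1.8 = 0.9581; wedge = 68.048 − 54.5 = 13.548.
Deadweight loss = ½ × 0.9581 × 13.548 = $6.49 thousand.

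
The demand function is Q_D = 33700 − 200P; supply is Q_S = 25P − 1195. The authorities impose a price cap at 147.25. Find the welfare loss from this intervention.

In inverse form: demand P = 168.5 − 0.005Q, supply P = 47.8 + 0.04Q.
Competitive equilibrium: 168.5 − 0.005Q = 47.8 + 0.04Q → Q* = 2682.2222, P* = 155.0889.
At the ceiling P = 147.25, quantity supplied = (147.25 − 47.8)/0.04 = 2486.25.
Willingness to pay at Q' = 2486.25: 168.5 − 0.005·2486.25 = 156.0688.
ΔQ = 2682.2222 − 2486.25 = 195.9722; wedge = 156.0688 − 147.25 = 8.8188.
Deadweight loss = ½ × 195.9722 × 8.8188 = 864.12.

864.12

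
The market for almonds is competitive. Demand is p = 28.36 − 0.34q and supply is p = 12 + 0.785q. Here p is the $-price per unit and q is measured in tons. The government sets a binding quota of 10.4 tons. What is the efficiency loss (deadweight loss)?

$9.65

Competitive equilibrium: 28.36 − 0.34q = 12 + 0.785q → q* = 14.5422, p* = 23.4156.
At q = 10.4: demand price = 28.36 − 0.34·10.4 = 24.824; supply price = 12 + 0.785·10.4 = 20.164.
Δq = 14.5422 − 10.4 = 4.1422; wedge = 24.824 − 20.164 = 4.66.
DWL = ½ × 4.1422 × 4.66 = $9.65.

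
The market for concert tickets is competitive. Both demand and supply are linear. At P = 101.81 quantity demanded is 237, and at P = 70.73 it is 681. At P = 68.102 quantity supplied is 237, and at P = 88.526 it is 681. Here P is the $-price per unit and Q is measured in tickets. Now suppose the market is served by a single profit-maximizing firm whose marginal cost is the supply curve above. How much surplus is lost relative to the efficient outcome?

Demand slope = (70.73 − 101.81)/(681 − 237) = −0.07, so P = 118.4 − 0.07Q.
Supply slope = (88.526 − 68.102)/(681 − 237) = 0.046, so P = 57.2 + 0.046Q.
Competitive equilibrium: 118.4 − 0.07Q = 57.2 + 0.046Q → Q* = 527.5862, P* = 81.469.
Marginal revenue: MR = 118.4 − 0.14Q. Set MR = MC: 118.4 − 0.14Q = 57.2 + 0.046Q → Q_m = 329.0323.
Price P_m = 118.4 − 0.07·329.0323 = 95.3677; MC(Q_m) = 57.2 + 0.046·329.0323 = 72.3355.
Competitive Q* = 527.5862, so ΔQ = 198.5539; wedge = 95.3677 − 72.3355 = 23.0322.
Deadweight loss = ½ × 198.5539 × 23.0322 = $2286.57.

$2286.57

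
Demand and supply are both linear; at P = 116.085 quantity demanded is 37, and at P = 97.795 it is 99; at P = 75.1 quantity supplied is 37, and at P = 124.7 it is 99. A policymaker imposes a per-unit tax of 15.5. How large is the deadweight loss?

109.70

Demand slope = (97.795 − 116.085)/(99 − 37) = −0.295, so P = 127 − 0.295Q.
Supply slope = (124.7 − 75.1)/(99 − 37) = 0.8, so P = 45.5 + 0.8Q.
Competitive equilibrium: 127 − 0.295Q = 45.5 + 0.8Q → Q* = 74.4292, P* = 105.0434.
With the tax, the buyer price exceeds the seller price by 15.5: (127 − 0.295Q) − (45.5 + 0.8Q) = 15.5 → Q' = 60.274.
ΔQ = 74.4292 − 60.274 = 14.1552; the wedge equals the tax, 15.5.
DWL = ½ × 14.1552 × 15.5 = 109.70.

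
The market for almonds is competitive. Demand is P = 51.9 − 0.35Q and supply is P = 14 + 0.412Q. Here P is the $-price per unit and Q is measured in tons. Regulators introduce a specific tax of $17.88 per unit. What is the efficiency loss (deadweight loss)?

$209.77

Competitive equilibrium: 51.9 − 0.35Q = 14 + 0.412Q → Q* = 49.7375, P* = 34.4919.
With the tax, the buyer price exceeds the seller price by 17.88: (51.9 − 0.35Q) − (14 + 0.412Q) = 17.88 → Q' = 26.273.
ΔQ = 49.7375 − 26.273 = 23.4645; the wedge equals the tax, 17.88.
DWL = ½ × 23.4645 × 17.88 = $209.77.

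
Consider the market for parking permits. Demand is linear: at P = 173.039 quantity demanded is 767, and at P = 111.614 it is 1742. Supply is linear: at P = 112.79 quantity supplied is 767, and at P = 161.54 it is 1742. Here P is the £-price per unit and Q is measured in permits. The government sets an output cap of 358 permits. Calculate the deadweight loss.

Demand slope = (111.614 − 173.039)/(1742 − 767) = −0.063, so P = 221.36 − 0.063Q.
Supply slope = (161.54 − 112.79)/(1742 − 767) = 0.05, so P = 74.44 + 0.05Q.
Competitive equilibrium: 221.36 − 0.063Q = 74.44 + 0.05Q → Q* = 1300.177, P* = 139.4488.
At Q = 358: demand price = 221.36 − 0.063·358 = 198.806; supply price = 74.44 + 0.05·358 = 92.34.
ΔQ = 1300.177 − 358 = 942.177; wedge = 198.806 − 92.34 = 106.466.
Welfare loss = ½ × 942.177 × 106.466 = £50154.91.

£50154.91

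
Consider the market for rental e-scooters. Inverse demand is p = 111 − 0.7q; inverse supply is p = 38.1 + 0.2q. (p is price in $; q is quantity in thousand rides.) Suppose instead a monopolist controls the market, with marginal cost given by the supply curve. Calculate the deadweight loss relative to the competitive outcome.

$565.12 thousand

Competitive equilibrium: 111 − 0.7q = 38.1 + 0.2q → q* = 81, p* = 54.3.
Marginal revenue: MR = 111 − 1.4q. Set MR = MC: 111 − 1.4q = 38.1 + 0.2q → q_m = 45.5625.
Price p_m = 111 − 0.7·45.5625 = 79.1063; MC(q_m) = 38.1 + 0.2·45.5625 = 47.2125.
Competitive q* = 81, so Δq = 35.4375; wedge = 79.1063 − 47.2125 = 31.8938.
The triangle = ½ × 35.4375 × 31.8938 = $565.12 thousand.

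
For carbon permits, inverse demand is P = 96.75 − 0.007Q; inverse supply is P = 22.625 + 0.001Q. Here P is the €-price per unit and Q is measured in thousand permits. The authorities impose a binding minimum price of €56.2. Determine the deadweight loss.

€48240.47 thousand

Competitive equilibrium: 96.75 − 0.007Q = 22.625 + 0.001Q → Q* = 9265.625, P* = 31.890625.
At the floor P = 56.2, quantity demanded = (96.75 − 56.2)/0.007 = 5792.857143.
Sellers' marginal cost at Q' = 5792.857143: 22.625 + 0.001·5792.857143 = 28.417857.
ΔQ = 9265.625 − 5792.857143 = 3472.767857; wedge = 56.2 − 28.417857 = 27.782143.
Welfare loss = ½ × 3472.767857 × 27.782143 = €48240.47 thousand.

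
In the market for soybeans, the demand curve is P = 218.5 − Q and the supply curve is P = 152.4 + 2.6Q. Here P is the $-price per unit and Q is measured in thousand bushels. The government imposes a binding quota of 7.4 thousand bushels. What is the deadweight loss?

Competitive equilibrium: 218.5 − Q = 152.4 + 2.6Q → Q* = 18.3611, P* = 200.1389.
At Q = 7.4: demand price = 218.5 − 1·7.4 = 211.1; supply price = 152.4 + 2.6·7.4 = 171.64.
ΔQ = 18.3611 − 7.4 = 10.9611; wedge = 211.1 − 171.64 = 39.46.
Deadweight loss = ½ × 10.9611 × 39.46 = $216.26 thousand.

$216.26 thousand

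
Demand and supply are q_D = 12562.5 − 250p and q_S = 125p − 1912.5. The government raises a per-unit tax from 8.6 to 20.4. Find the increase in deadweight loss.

14258.33

In inverse form: demand p = 50.25 − 0.004q, supply p = 15.3 + 0.008q.
Competitive equilibrium: 50.25 − 0.004q = 15.3 + 0.008q → q* = 2912.5, p* = 38.6.
For a per-unit tax t: Δq = t/0.012, so DWL = ½·t·(t/0.012) = t²/0.024.
At t = 8.6: DWL = 3081.667. At t = 20.4: DWL = 17340.
Increase = 17340 − 3081.667 = 14258.33.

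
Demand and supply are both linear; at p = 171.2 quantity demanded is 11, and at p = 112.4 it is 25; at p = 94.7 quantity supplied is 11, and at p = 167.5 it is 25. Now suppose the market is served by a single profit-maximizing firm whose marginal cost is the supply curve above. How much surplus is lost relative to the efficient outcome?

Demand slope = (112.4 − 171.2)/(25 − 11) = −4.2, so p = 217.4 − 4.2q.
Supply slope = (167.5 − 94.7)/(25 − 11) = 5.2, so p = 37.5 + 5.2q.
Competitive equilibrium: 217.4 − 4.2q = 37.5 + 5.2q → q* = 19.1383, p* = 137.0191.
Marginal revenue: MR = 217.4 − 8.4q. Set MR = MC: 217.4 − 8.4q = 37.5 + 5.2q → q_m = 13.2279.
Price p_m = 217.4 − 4.2·13.2279 = 161.8428; MC(q_m) = 37.5 + 5.2·13.2279 = 106.2851.
Competitive q* = 19.1383, so Δq = 5.9104; wedge = 161.8428 − 106.2851 = 55.5577.
Welfare loss = ½ × 5.9104 × 55.5577 = 164.18.

164.18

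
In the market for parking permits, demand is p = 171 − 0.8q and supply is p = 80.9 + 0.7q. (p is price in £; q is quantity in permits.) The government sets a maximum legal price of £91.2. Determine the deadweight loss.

£1542.63

Competitive equilibrium: 171 − 0.8q = 80.9 + 0.7q → q* = 60.0667, p* = 122.9467.
At the ceiling p = 91.2, quantity supplied = (91.2 − 80.9)/0.7 = 14.7143.
Willingness to pay at q' = 14.7143: 171 − 0.8·14.7143 = 159.2286.
Δq = 60.0667 − 14.7143 = 45.3524; wedge = 159.2286 − 91.2 = 68.0286.
The triangle = ½ × 45.3524 × 68.0286 = £1542.63.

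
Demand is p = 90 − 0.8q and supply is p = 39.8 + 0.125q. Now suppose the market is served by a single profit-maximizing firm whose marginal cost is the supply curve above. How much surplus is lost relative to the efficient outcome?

292.98

Competitive equilibrium: 90 − 0.8q = 39.8 + 0.125q → q* = 54.2703, p* = 46.5838.
Marginal revenue: MR = 90 − 1.6q. Set MR = MC: 90 − 1.6q = 39.8 + 0.125q → q_m = 29.1014.
Price p_m = 90 − 0.8·29.1014 = 66.7189; MC(q_m) = 39.8 + 0.125·29.1014 = 43.4377.
Competitive q* = 54.2703, so Δq = 25.1689; wedge = 66.7189 − 43.4377 = 23.2812.
Welfare loss = ½ × 25.1689 × 23.2812 = 292.98.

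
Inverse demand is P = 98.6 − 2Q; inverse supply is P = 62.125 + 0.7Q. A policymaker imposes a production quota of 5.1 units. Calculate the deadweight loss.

95.47

Competitive equilibrium: 98.6 − 2Q = 62.125 + 0.7Q → Q* = 13.5093, P* = 71.5815.
At Q = 5.1: demand price = 98.6 − 2·5.1 = 88.4; supply price = 62.125 + 0.7·5.1 = 65.695.
ΔQ = 13.5093 − 5.1 = 8.4093; wedge = 88.4 − 65.695 = 22.705.
The triangle = ½ × 8.4093 × 22.705 = 95.47.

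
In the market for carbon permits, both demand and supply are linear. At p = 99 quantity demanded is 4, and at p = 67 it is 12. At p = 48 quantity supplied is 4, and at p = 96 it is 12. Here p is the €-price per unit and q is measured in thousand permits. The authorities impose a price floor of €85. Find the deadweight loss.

€12.80 thousand

Demand slope = (67 − 99)/(12 − 4) = −4, so p = 115 − 4q.
Supply slope = (96 − 48)/(12 − 4) = 6, so p = 24 + 6q.
Competitive equilibrium: 115 − 4q = 24 + 6q → q* = 9.1, p* = 78.6.
At the floor p = 85, quantity demanded = (115 − 85)/4 = 7.5.
Sellers' marginal cost at q' = 7.5: 24 + 6·7.5 = 69.
Δq = 9.1 − 7.5 = 1.6; wedge = 85 − 69 = 16.
The triangle = ½ × 1.6 × 16 = €12.80 thousand.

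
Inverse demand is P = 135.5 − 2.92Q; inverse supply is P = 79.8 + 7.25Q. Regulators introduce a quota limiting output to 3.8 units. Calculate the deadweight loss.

Competitive equilibrium: 135.5 − 2.92Q = 79.8 + 7.25Q → Q* = 5.4769, P* = 119.5075.
At Q = 3.8: demand price = 135.5 − 2.92·3.8 = 124.404; supply price = 79.8 + 7.25·3.8 = 107.35.
ΔQ = 5.4769 − 3.8 = 1.6769; wedge = 124.404 − 107.35 = 17.054.
Welfare loss = ½ × 1.6769 × 17.054 = 14.30.

14.30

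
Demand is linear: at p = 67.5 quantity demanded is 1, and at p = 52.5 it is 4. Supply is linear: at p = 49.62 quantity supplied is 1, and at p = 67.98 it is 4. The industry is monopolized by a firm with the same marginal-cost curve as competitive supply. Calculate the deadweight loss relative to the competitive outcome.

3.64

Demand slope = (52.5 − 67.5)/(4 − 1) = −5, so p = 72.5 − 5q.
Supply slope = (67.98 − 49.62)/(4 − 1) = 6.12, so p = 43.5 + 6.12q.
Competitive equilibrium: 72.5 − 5q = 43.5 + 6.12q → q* = 2.6079, p* = 59.4604.
Marginal revenue: MR = 72.5 − 10q. Set MR = MC: 72.5 − 10q = 43.5 + 6.12q → q_m = 1.799.
Price p_m = 72.5 − 5·1.799 = 63.505; MC(q_m) = 43.5 + 6.12·1.799 = 54.5099.
Competitive q* = 2.6079, so Δq = 0.8089; wedge = 63.505 − 54.5099 = 8.9951.
Welfare loss = ½ × 0.8089 × 8.9951 = 3.64.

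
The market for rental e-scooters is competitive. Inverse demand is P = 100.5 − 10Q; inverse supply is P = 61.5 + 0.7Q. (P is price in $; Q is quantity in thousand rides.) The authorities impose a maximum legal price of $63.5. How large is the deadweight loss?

Competitive equilibrium: 100.5 − 10Q = 61.5 + 0.7Q → Q* = 3.6449, P* = 64.0514.
At the ceiling P = 63.5, quantity supplied = (63.5 − 61.5)/0.7 = 2.8571.
Willingness to pay at Q' = 2.8571: 100.5 − 10·2.8571 = 71.929.
ΔQ = 3.6449 − 2.8571 = 0.7878; wedge = 71.929 − 63.5 = 8.429.
Welfare loss = ½ × 0.7878 × 8.429 = $3.32 thousand.

$3.32 thousand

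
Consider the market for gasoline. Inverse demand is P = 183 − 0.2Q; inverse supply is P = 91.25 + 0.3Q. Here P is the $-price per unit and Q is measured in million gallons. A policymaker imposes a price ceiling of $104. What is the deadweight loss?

$4970.25 million

Competitive equilibrium: 183 − 0.2Q = 91.25 + 0.3Q → Q* = 183.5, P* = 146.3.
At the ceiling P = 104, quantity supplied = (104 − 91.25)/0.3 = 42.5.
Willingness to pay at Q' = 42.5: 183 − 0.2·42.5 = 174.5.
ΔQ = 183.5 − 42.5 = 141; wedge = 174.5 − 104 = 70.5.
The triangle = ½ × 141 × 70.5 = $4970.25 million.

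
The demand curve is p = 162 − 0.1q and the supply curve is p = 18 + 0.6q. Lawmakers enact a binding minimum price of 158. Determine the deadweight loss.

Competitive equilibrium: 162 − 0.1q = 18 + 0.6q → q* = 205.7143, p* = 141.4286.
At the floor p = 158, quantity demanded = (162 − 158)/0.1 = 40.
Sellers' marginal cost at q' = 40: 18 + 0.6·40 = 42.
Δq = 205.7143 − 40 = 165.7143; wedge = 158 − 42 = 116.
Welfare loss = ½ × 165.7143 × 116 = 9611.43.

9611.43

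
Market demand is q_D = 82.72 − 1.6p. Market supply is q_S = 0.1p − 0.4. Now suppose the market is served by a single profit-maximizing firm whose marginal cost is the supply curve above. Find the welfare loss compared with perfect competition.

In inverse form: demand p = 51.7 − 0.625q, supply p = 4 + 10q.
Competitive equilibrium: 51.7 − 0.625q = 4 + 10q → q* = 4.4894, p* = 48.8941.
Marginal revenue: MR = 51.7 − 1.25q. Set MR = MC: 51.7 − 1.25q = 4 + 10q → q_m = 4.24.
Price p_m = 51.7 − 0.625·4.24 = 49.05; MC(q_m) = 4 + 10·4.24 = 46.4.
Competitive q* = 4.4894, so Δq = 0.2494; wedge = 49.05 − 46.4 = 2.65.
Welfare loss = ½ × 0.2494 × 2.65 = 0.33.

0.33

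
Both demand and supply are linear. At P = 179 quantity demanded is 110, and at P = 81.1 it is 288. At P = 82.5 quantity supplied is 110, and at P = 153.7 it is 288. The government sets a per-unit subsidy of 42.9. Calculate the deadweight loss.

968.64

Demand slope = (81.1 − 179)/(288 − 110) = −0.55, so P = 239.5 − 0.55Q.
Supply slope = (153.7 − 82.5)/(288 − 110) = 0.4, so P = 38.5 + 0.4Q.
Competitive equilibrium: 239.5 − 0.55Q = 38.5 + 0.4Q → Q* = 211.5789, P* = 123.1316.
The subsidy lowers effective supply by 42.9: P = 0.4Q − 4.4.
New quantity: 239.5 − 0.55Q = 0.4Q − 4.4 → Q' = 256.7368.
Overproduction ΔQ = 256.7368 − 211.5789 = 45.1579; wedge = subsidy = 42.9.
Welfare loss = ½ × 45.1579 × 42.9 = 968.64.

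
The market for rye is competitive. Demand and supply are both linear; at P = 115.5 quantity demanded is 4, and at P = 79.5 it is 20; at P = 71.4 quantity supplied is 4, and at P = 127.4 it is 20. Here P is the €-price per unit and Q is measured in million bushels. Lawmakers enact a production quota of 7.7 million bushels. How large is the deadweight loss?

€45.30 million

Demand slope = (79.5 − 115.5)/(20 − 4) = −2.25, so P = 124.5 − 2.25Q.
Supply slope = (127.4 − 71.4)/(20 − 4) = 3.5, so P = 57.4 + 3.5Q.
Competitive equilibrium: 124.5 − 2.25Q = 57.4 + 3.5Q → Q* = 11.6696, P* = 98.2435.
At Q = 7.7: demand price = 124.5 − 2.25·7.7 = 107.175; supply price = 57.4 + 3.5·7.7 = 84.35.
ΔQ = 11.6696 − 7.7 = 3.9696; wedge = 107.175 − 84.35 = 22.825.
Deadweight loss = ½ × 3.9696 × 22.825 = €45.30 million.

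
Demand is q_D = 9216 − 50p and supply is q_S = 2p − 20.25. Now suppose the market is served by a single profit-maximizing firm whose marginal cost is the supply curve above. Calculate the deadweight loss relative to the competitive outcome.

In inverse form: demand p = 184.32 − 0.02q, supply p = 10.125 + 0.5q.
Competitive equilibrium: 184.32 − 0.02q = 10.125 + 0.5q → q* = 334.9904, p* = 177.6202.
Marginal revenue: MR = 184.32 − 0.04q. Set MR = MC: 184.32 − 0.04q = 10.125 + 0.5q → q_m = 322.5833.
Price p_m = 184.32 − 0.02·322.5833 = 177.8683; MC(q_m) = 10.125 + 0.5·322.5833 = 171.4167.
Competitive q* = 334.9904, so Δq = 12.4071; wedge = 177.8683 − 171.4167 = 6.4516.
The triangle = ½ × 12.4071 × 6.4516 = 40.02.

40.02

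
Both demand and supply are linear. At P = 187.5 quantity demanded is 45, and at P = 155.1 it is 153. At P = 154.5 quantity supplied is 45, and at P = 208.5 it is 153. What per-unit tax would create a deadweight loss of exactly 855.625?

Demand slope = (155.1 − 187.5)/(153 − 45) = −0.3, so P = 201 − 0.3Q.
Supply slope = (208.5 − 154.5)/(153 − 45) = 0.5, so P = 132 + 0.5Q.
Competitive equilibrium: 201 − 0.3Q = 132 + 0.5Q → Q* = 86.25, P* = 175.125.
A tax t gives ΔQ = t/0.8 and wedge t, so DWL = t²/1.6.
t²/1.6 = 855.625 → t² = 1369 → t = 37.

37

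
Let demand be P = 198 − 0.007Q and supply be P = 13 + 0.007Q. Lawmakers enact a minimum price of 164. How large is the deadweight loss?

488892.86

Competitive equilibrium: 198 − 0.007Q = 13 + 0.007Q → Q* = 13214.28571, P* = 105.5.
At the floor P = 164, quantity demanded = (198 − 164)/0.007 = 4857.14286.
Sellers' marginal cost at Q' = 4857.14286: 13 + 0.007·4857.14286 = 47.
ΔQ = 13214.28571 − 4857.14286 = 8357.14285; wedge = 164 − 47 = 117.
Welfare loss = ½ × 8357.14285 × 117 = 488892.86.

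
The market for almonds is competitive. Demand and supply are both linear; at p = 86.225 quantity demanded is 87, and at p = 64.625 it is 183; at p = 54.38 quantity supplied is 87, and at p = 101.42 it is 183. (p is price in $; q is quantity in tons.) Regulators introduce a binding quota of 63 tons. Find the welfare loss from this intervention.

Demand slope = (64.625 − 86.225)/(183 − 87) = −0.225, so p = 105.8 − 0.225q.
Supply slope = (101.42 − 54.38)/(183 − 87) = 0.49, so p = 11.75 + 0.49q.
Competitive equilibrium: 105.8 − 0.225q = 11.75 + 0.49q → q* = 131.5385, p* = 76.2038.
At q = 63: demand price = 105.8 − 0.225·63 = 91.625; supply price = 11.75 + 0.49·63 = 42.62.
Δq = 131.5385 − 63 = 68.5385; wedge = 91.625 − 42.62 = 49.005.
Welfare loss = ½ × 68.5385 × 49.005 = $1679.36.

$1679.36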